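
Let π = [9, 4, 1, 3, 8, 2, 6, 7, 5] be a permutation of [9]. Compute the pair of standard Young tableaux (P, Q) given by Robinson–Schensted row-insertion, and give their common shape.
P = [1, 2, 5, 7] / [3, 6] / [4, 8] / [9];  Q = [1, 4, 5, 8] / [2, 7] / [3, 9] / [6];  common shape = (4, 2, 2, 1)

Row-insert the values π_1, π_2, … into P one at a time, bumping the leftmost entry strictly greater than the inserted value down to the next row. The recording tableau Q records, in position (i, j), the step at which that cell was added to P.
  Insert 9 (step 1): P = [9];  Q = [1]
  Insert 4 (step 2): P = [4] / [9];  Q = [1] / [2]
  Insert 1 (step 3): P = [1] / [4] / [9];  Q = [1] / [2] / [3]
  Insert 3 (step 4): P = [1, 3] / [4] / [9];  Q = [1, 4] / [2] / [3]
  Insert 8 (step 5): P = [1, 3, 8] / [4] / [9];  Q = [1, 4, 5] / [2] / [3]
  Insert 2 (step 6): P = [1, 2, 8] / [3] / [4] / [9];  Q = [1, 4, 5] / [2] / [3] / [6]
  Insert 6 (step 7): P = [1, 2, 6] / [3, 8] / [4] / [9];  Q = [1, 4, 5] / [2, 7] / [3] / [6]
  Insert 7 (step 8): P = [1, 2, 6, 7] / [3, 8] / [4] / [9];  Q = [1, 4, 5, 8] / [2, 7] / [3] / [6]
  Insert 5 (step 9): P = [1, 2, 5, 7] / [3, 6] / [4, 8] / [9];  Q = [1, 4, 5, 8] / [2, 7] / [3, 9] / [6]
Final shape: (4, 2, 2, 1).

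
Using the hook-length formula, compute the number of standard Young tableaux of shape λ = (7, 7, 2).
# SYT of shape (7, 7, 2) = 30030

Hook-length formula: f^λ = n! / Π hook(c), product over all cells c of the Young diagram. For λ = (7, 7, 2), n = 16 boxes. Hook lengths by row (left-to-right, top-to-bottom): [9, 8, 6, 5, 4, 3, 2]; [8, 7, 5, 4, 3, 2, 1]; [2, 1]. Product of hooks = 696729600. So f^λ = 16! / 696729600 = 20922789888000 / 696729600 = 30030.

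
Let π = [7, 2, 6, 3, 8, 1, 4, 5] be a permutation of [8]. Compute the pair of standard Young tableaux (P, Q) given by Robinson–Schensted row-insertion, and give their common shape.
P = [1, 3, 4, 5] / [2, 8] / [6] / [7];  Q = [1, 3, 5, 8] / [2, 7] / [4] / [6];  common shape = (4, 2, 1, 1)

Row-insert the values π_1, π_2, … into P one at a time, bumping the leftmost entry strictly greater than the inserted value down to the next row. The recording tableau Q records, in position (i, j), the step at which that cell was added to P.
  Insert 7 (step 1): P = [7];  Q = [1]
  Insert 2 (step 2): P = [2] / [7];  Q = [1] / [2]
  Insert 6 (step 3): P = [2, 6] / [7];  Q = [1, 3] / [2]
  Insert 3 (step 4): P = [2, 3] / [6] / [7];  Q = [1, 3] / [2] / [4]
  Insert 8 (step 5): P = [2, 3, 8] / [6] / [7];  Q = [1, 3, 5] / [2] / [4]
  Insert 1 (step 6): P = [1, 3, 8] / [2] / [6] / [7];  Q = [1, 3, 5] / [2] / [4] / [6]
  Insert 4 (step 7): P = [1, 3, 4] / [2, 8] / [6] / [7];  Q = [1, 3, 5] / [2, 7] / [4] / [6]
  Insert 5 (step 8): P = [1, 3, 4, 5] / [2, 8] / [6] / [7];  Q = [1, 3, 5, 8] / [2, 7] / [4] / [6]
Final shape: (4, 2, 1, 1).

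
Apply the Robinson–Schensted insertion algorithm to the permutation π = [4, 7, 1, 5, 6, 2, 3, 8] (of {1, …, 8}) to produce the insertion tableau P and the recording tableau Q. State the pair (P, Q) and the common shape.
P = [1, 2, 3, 8] / [4, 5, 6] / [7];  Q = [1, 2, 5, 8] / [3, 4, 7] / [6];  common shape = (4, 3, 1)

Row-insert the values π_1, π_2, … into P one at a time, bumping the leftmost entry strictly greater than the inserted value down to the next row. The recording tableau Q records, in position (i, j), the step at which that cell was added to P.
  Insert 4 (step 1): P = [4];  Q = [1]
  Insert 7 (step 2): P = [4, 7];  Q = [1, 2]
  Insert 1 (step 3): P = [1, 7] / [4];  Q = [1, 2] / [3]
  Insert 5 (step 4): P = [1, 5] / [4, 7];  Q = [1, 2] / [3, 4]
  Insert 6 (step 5): P = [1, 5, 6] / [4, 7];  Q = [1, 2, 5] / [3, 4]
  Insert 2 (step 6): P = [1, 2, 6] / [4, 5] / [7];  Q = [1, 2, 5] / [3, 4] / [6]
  Insert 3 (step 7): P = [1, 2, 3] / [4, 5, 6] / [7];  Q = [1, 2, 5] / [3, 4, 7] / [6]
  Insert 8 (step 8): P = [1, 2, 3, 8] / [4, 5, 6] / [7];  Q = [1, 2, 5, 8] / [3, 4, 7] / [6]
Final shape: (4, 3, 1).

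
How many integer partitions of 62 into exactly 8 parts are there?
p(62, 8 parts) = 46031

Partitions of n into exactly k parts are in bijection with partitions of n − k into at most k parts (subtract 1 from each part). So p(62, exactly 8) = p(54, parts ≤ 8). Computing via the recurrence p(m, j) = p(m, j−1) + p(m−j, j) gives 46031.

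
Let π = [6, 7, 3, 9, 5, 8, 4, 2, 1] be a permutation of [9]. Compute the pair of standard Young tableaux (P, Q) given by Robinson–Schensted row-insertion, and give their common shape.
P = [1, 4, 8] / [2, 7, 9] / [3] / [5] / [6];  Q = [1, 2, 4] / [3, 5, 6] / [7] / [8] / [9];  common shape = (3, 3, 1, 1, 1)

Row-insert the values π_1, π_2, … into P one at a time, bumping the leftmost entry strictly greater than the inserted value down to the next row. The recording tableau Q records, in position (i, j), the step at which that cell was added to P.
  Insert 6 (step 1): P = [6];  Q = [1]
  Insert 7 (step 2): P = [6, 7];  Q = [1, 2]
  Insert 3 (step 3): P = [3, 7] / [6];  Q = [1, 2] / [3]
  Insert 9 (step 4): P = [3, 7, 9] / [6];  Q = [1, 2, 4] / [3]
  Insert 5 (step 5): P = [3, 5, 9] / [6, 7];  Q = [1, 2, 4] / [3, 5]
  Insert 8 (step 6): P = [3, 5, 8] / [6, 7, 9];  Q = [1, 2, 4] / [3, 5, 6]
  Insert 4 (step 7): P = [3, 4, 8] / [5, 7, 9] / [6];  Q = [1, 2, 4] / [3, 5, 6] / [7]
  Insert 2 (step 8): P = [2, 4, 8] / [3, 7, 9] / [5] / [6];  Q = [1, 2, 4] / [3, 5, 6] / [7] / [8]
  Insert 1 (step 9): P = [1, 4, 8] / [2, 7, 9] / [3] / [5] / [6];  Q = [1, 2, 4] / [3, 5, 6] / [7] / [8] / [9]
Final shape: (3, 3, 1, 1, 1).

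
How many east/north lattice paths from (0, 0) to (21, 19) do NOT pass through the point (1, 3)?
Number of paths = 102050919960

Total paths from (0, 0) to (21, 19): C(40, 21) = 131282408400. Paths through (1, 3): (paths (0, 0) → (1, 3)) × (paths (1, 3) → (21, 19)) = C(4, 1) · C(36, 20) = 4 · 7307872110 = 29231488440. Avoidance count = 131282408400 − 29231488440 = 102050919960.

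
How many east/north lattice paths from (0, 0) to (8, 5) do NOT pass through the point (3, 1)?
Number of paths = 783

Total paths from (0, 0) to (8, 5): C(13, 8) = 1287. Paths through (3, 1): (paths (0, 0) → (3, 1)) × (paths (3, 1) → (8, 5)) = C(4, 3) · C(9, 5) = 4 · 126 = 504. Avoidance count = 1287 − 504 = 783.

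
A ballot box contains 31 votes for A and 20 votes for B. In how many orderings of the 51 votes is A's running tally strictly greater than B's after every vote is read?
Strict-lead orderings = 16723268860760

Total orderings of the 51 votes with 31 for A: C(51, 31) = 77535155627160. By the Bertrand ballot formula (Cycle Lemma / reflection principle), the number of orderings in which A is strictly ahead of B throughout is (p − q)/(p + q) · C(p + q, p) = (31 − 20)/(31 + 20) · 77535155627160 = 16723268860760.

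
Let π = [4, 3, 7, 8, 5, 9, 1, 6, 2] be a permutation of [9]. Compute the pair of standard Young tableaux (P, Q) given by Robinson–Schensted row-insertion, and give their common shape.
P = [1, 2, 6, 9] / [3, 5, 8] / [4, 7];  Q = [1, 3, 4, 6] / [2, 5, 8] / [7, 9];  common shape = (4, 3, 2)

Row-insert the values π_1, π_2, … into P one at a time, bumping the leftmost entry strictly greater than the inserted value down to the next row. The recording tableau Q records, in position (i, j), the step at which that cell was added to P.
  Insert 4 (step 1): P = [4];  Q = [1]
  Insert 3 (step 2): P = [3] / [4];  Q = [1] / [2]
  Insert 7 (step 3): P = [3, 7] / [4];  Q = [1, 3] / [2]
  Insert 8 (step 4): P = [3, 7, 8] / [4];  Q = [1, 3, 4] / [2]
  Insert 5 (step 5): P = [3, 5, 8] / [4, 7];  Q = [1, 3, 4] / [2, 5]
  Insert 9 (step 6): P = [3, 5, 8, 9] / [4, 7];  Q = [1, 3, 4, 6] / [2, 5]
  Insert 1 (step 7): P = [1, 5, 8, 9] / [3, 7] / [4];  Q = [1, 3, 4, 6] / [2, 5] / [7]
  Insert 6 (step 8): P = [1, 5, 6, 9] / [3, 7, 8] / [4];  Q = [1, 3, 4, 6] / [2, 5, 8] / [7]
  Insert 2 (step 9): P = [1, 2, 6, 9] / [3, 5, 8] / [4, 7];  Q = [1, 3, 4, 6] / [2, 5, 8] / [7, 9]
Final shape: (4, 3, 2).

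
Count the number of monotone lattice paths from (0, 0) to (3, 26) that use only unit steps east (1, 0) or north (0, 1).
Number of paths = 3654

A monotone lattice path from (0, 0) to (3, 26) consists of 3 east steps and 26 north steps in some order, so it is determined by which 3 of the 29 steps are east. The count is C(29, 3) = 3654.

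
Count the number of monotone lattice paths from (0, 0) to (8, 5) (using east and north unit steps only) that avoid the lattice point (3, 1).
Number of paths = 783

Total paths from (0, 0) to (8, 5): C(13, 8) = 1287. Paths through (3, 1): (paths (0, 0) → (3, 1)) × (paths (3, 1) → (8, 5)) = C(4, 3) · C(9, 5) = 4 · 126 = 504. Avoidance count = 1287 − 504 = 783.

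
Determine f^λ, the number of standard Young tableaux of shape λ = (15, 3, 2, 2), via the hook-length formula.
# SYT of shape (15, 3, 2, 2) = 2282280

Hook-length formula: f^λ = n! / Π hook(c), product over all cells c of the Young diagram. For λ = (15, 3, 2, 2), n = 22 boxes. Hook lengths by row (left-to-right, top-to-bottom): [18, 17, 14, 12, 11, 10, 9, 8, 7, 6, 5, 4, 3, 2, 1]; [5, 4, 1]; [3, 2]; [2, 1]. Product of hooks = 492490285056000. So f^λ = 22! / 492490285056000 = 1124000727777607680000 / 492490285056000 = 2282280.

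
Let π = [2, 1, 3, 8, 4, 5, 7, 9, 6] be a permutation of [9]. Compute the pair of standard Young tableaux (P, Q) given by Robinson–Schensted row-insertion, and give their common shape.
P = [1, 3, 4, 5, 6, 9] / [2, 7] / [8];  Q = [1, 3, 4, 6, 7, 8] / [2, 5] / [9];  common shape = (6, 2, 1)

Row-insert the values π_1, π_2, … into P one at a time, bumping the leftmost entry strictly greater than the inserted value down to the next row. The recording tableau Q records, in position (i, j), the step at which that cell was added to P.
  Insert 2 (step 1): P = [2];  Q = [1]
  Insert 1 (step 2): P = [1] / [2];  Q = [1] / [2]
  Insert 3 (step 3): P = [1, 3] / [2];  Q = [1, 3] / [2]
  Insert 8 (step 4): P = [1, 3, 8] / [2];  Q = [1, 3, 4] / [2]
  Insert 4 (step 5): P = [1, 3, 4] / [2, 8];  Q = [1, 3, 4] / [2, 5]
  Insert 5 (step 6): P = [1, 3, 4, 5] / [2, 8];  Q = [1, 3, 4, 6] / [2, 5]
  Insert 7 (step 7): P = [1, 3, 4, 5, 7] / [2, 8];  Q = [1, 3, 4, 6, 7] / [2, 5]
  Insert 9 (step 8): P = [1, 3, 4, 5, 7, 9] / [2, 8];  Q = [1, 3, 4, 6, 7, 8] / [2, 5]
  Insert 6 (step 9): P = [1, 3, 4, 5, 6, 9] / [2, 7] / [8];  Q = [1, 3, 4, 6, 7, 8] / [2, 5] / [9]
Final shape: (6, 2, 1).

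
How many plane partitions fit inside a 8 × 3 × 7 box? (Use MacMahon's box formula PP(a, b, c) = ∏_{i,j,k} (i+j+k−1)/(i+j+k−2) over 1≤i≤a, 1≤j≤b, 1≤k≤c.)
PP(8, 3, 7) = 4971151900

Evaluate the triple product over i = 1..8, j = 1..3, k = 1..7. The factors are (2/1) · (3/2) · (4/3) · (5/4) · (6/5) · (7/6) · (8/7) · (3/2) · … (168 factors total). The numerators and denominators telescope so the product is an integer; carrying out the multiplication exactly gives PP(8, 3, 7) = 4971151900.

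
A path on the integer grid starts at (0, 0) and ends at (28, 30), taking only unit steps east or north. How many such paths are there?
Number of paths = 29065024282889672

A monotone lattice path from (0, 0) to (28, 30) consists of 28 east steps and 30 north steps in some order, so it is determined by which 28 of the 58 steps are east. The count is C(58, 28) = 29065024282889672.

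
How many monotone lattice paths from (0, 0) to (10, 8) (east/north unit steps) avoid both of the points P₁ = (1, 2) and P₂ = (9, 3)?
Number of paths = 27585

Inclusion–exclusion. Total paths: C(18, 10) = 43758. Through P₁: C(3, 1)·C(15, 9) = 15015. Through P₂: C(12, 9)·C(6, 1) = 1320. Since P₁ is strictly southwest of P₂, a monotone path through both must visit P₁ then P₂; paths through both = C(3, 1)·C(9, 8)·C(6, 1) = 162. Avoid both = 43758 − 15015 − 1320 + 162 = 27585.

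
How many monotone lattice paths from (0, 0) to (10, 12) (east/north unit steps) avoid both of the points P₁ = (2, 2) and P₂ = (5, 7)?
Number of paths = 269186

Inclusion–exclusion. Total paths: C(22, 10) = 646646. Through P₁: C(4, 2)·C(18, 8) = 262548. Through P₂: C(12, 5)·C(10, 5) = 199584. Since P₁ is strictly southwest of P₂, a monotone path through both must visit P₁ then P₂; paths through both = C(4, 2)·C(8, 3)·C(10, 5) = 84672. Avoid both = 646646 − 262548 − 199584 + 84672 = 269186.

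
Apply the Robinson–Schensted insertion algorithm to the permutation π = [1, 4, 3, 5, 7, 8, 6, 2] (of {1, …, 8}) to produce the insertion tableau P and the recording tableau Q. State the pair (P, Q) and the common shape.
P = [1, 2, 5, 6, 8] / [3, 7] / [4];  Q = [1, 2, 4, 5, 6] / [3, 7] / [8];  common shape = (5, 2, 1)

Row-insert the values π_1, π_2, … into P one at a time, bumping the leftmost entry strictly greater than the inserted value down to the next row. The recording tableau Q records, in position (i, j), the step at which that cell was added to P.
  Insert 1 (step 1): P = [1];  Q = [1]
  Insert 4 (step 2): P = [1, 4];  Q = [1, 2]
  Insert 3 (step 3): P = [1, 3] / [4];  Q = [1, 2] / [3]
  Insert 5 (step 4): P = [1, 3, 5] / [4];  Q = [1, 2, 4] / [3]
  Insert 7 (step 5): P = [1, 3, 5, 7] / [4];  Q = [1, 2, 4, 5] / [3]
  Insert 8 (step 6): P = [1, 3, 5, 7, 8] / [4];  Q = [1, 2, 4, 5, 6] / [3]
  Insert 6 (step 7): P = [1, 3, 5, 6, 8] / [4, 7];  Q = [1, 2, 4, 5, 6] / [3, 7]
  Insert 2 (step 8): P = [1, 2, 5, 6, 8] / [3, 7] / [4];  Q = [1, 2, 4, 5, 6] / [3, 7] / [8]
Final shape: (5, 2, 1).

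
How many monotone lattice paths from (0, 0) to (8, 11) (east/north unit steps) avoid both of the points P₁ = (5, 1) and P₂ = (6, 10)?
Number of paths = 50022

Inclusion–exclusion. Total paths: C(19, 8) = 75582. Through P₁: C(6, 5)·C(13, 3) = 1716. Through P₂: C(16, 6)·C(3, 2) = 24024. Since P₁ is strictly southwest of P₂, a monotone path through both must visit P₁ then P₂; paths through both = C(6, 5)·C(10, 1)·C(3, 2) = 180. Avoid both = 75582 − 1716 − 24024 + 180 = 50022.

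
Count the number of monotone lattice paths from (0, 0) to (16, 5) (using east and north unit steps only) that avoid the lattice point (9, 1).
Number of paths = 17049

Total paths from (0, 0) to (16, 5): C(21, 16) = 20349. Paths through (9, 1): (paths (0, 0) → (9, 1)) × (paths (9, 1) → (16, 5)) = C(10, 9) · C(11, 7) = 10 · 330 = 3300. Avoidance count = 20349 − 3300 = 17049.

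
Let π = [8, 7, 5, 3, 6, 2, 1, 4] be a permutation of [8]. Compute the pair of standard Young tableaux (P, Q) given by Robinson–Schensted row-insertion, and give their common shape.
P = [1, 4] / [2, 6] / [3] / [5] / [7] / [8];  Q = [1, 5] / [2, 8] / [3] / [4] / [6] / [7];  common shape = (2, 2, 1, 1, 1, 1)

Row-insert the values π_1, π_2, … into P one at a time, bumping the leftmost entry strictly greater than the inserted value down to the next row. The recording tableau Q records, in position (i, j), the step at which that cell was added to P.
  Insert 8 (step 1): P = [8];  Q = [1]
  Insert 7 (step 2): P = [7] / [8];  Q = [1] / [2]
  Insert 5 (step 3): P = [5] / [7] / [8];  Q = [1] / [2] / [3]
  Insert 3 (step 4): P = [3] / [5] / [7] / [8];  Q = [1] / [2] / [3] / [4]
  Insert 6 (step 5): P = [3, 6] / [5] / [7] / [8];  Q = [1, 5] / [2] / [3] / [4]
  Insert 2 (step 6): P = [2, 6] / [3] / [5] / [7] / [8];  Q = [1, 5] / [2] / [3] / [4] / [6]
  Insert 1 (step 7): P = [1, 6] / [2] / [3] / [5] / [7] / [8];  Q = [1, 5] / [2] / [3] / [4] / [6] / [7]
  Insert 4 (step 8): P = [1, 4] / [2, 6] / [3] / [5] / [7] / [8];  Q = [1, 5] / [2, 8] / [3] / [4] / [6] / [7]
Final shape: (2, 2, 1, 1, 1, 1).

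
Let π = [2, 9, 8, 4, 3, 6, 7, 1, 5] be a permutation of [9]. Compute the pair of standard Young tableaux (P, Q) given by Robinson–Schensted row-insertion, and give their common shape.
P = [1, 3, 5, 7] / [2, 6] / [4] / [8] / [9];  Q = [1, 2, 6, 7] / [3, 9] / [4] / [5] / [8];  common shape = (4, 2, 1, 1, 1)

Row-insert the values π_1, π_2, … into P one at a time, bumping the leftmost entry strictly greater than the inserted value down to the next row. The recording tableau Q records, in position (i, j), the step at which that cell was added to P.
  Insert 2 (step 1): P = [2];  Q = [1]
  Insert 9 (step 2): P = [2, 9];  Q = [1, 2]
  Insert 8 (step 3): P = [2, 8] / [9];  Q = [1, 2] / [3]
  Insert 4 (step 4): P = [2, 4] / [8] / [9];  Q = [1, 2] / [3] / [4]
  Insert 3 (step 5): P = [2, 3] / [4] / [8] / [9];  Q = [1, 2] / [3] / [4] / [5]
  Insert 6 (step 6): P = [2, 3, 6] / [4] / [8] / [9];  Q = [1, 2, 6] / [3] / [4] / [5]
  Insert 7 (step 7): P = [2, 3, 6, 7] / [4] / [8] / [9];  Q = [1, 2, 6, 7] / [3] / [4] / [5]
  Insert 1 (step 8): P = [1, 3, 6, 7] / [2] / [4] / [8] / [9];  Q = [1, 2, 6, 7] / [3] / [4] / [5] / [8]
  Insert 5 (step 9): P = [1, 3, 5, 7] / [2, 6] / [4] / [8] / [9];  Q = [1, 2, 6, 7] / [3, 9] / [4] / [5] / [8]
Final shape: (4, 2, 1, 1, 1).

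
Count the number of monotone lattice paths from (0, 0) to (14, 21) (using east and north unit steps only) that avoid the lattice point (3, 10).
Number of paths = 2118205848

Total paths from (0, 0) to (14, 21): C(35, 14) = 2319959400. Paths through (3, 10): (paths (0, 0) → (3, 10)) × (paths (3, 10) → (14, 21)) = C(13, 3) · C(22, 11) = 286 · 705432 = 201753552. Avoidance count = 2319959400 − 201753552 = 2118205848.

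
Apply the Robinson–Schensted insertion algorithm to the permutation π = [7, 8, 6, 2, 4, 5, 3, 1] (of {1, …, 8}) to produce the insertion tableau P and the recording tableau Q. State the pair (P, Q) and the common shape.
P = [1, 3, 5] / [2, 8] / [4] / [6] / [7];  Q = [1, 2, 6] / [3, 5] / [4] / [7] / [8];  common shape = (3, 2, 1, 1, 1)

Row-insert the values π_1, π_2, … into P one at a time, bumping the leftmost entry strictly greater than the inserted value down to the next row. The recording tableau Q records, in position (i, j), the step at which that cell was added to P.
  Insert 7 (step 1): P = [7];  Q = [1]
  Insert 8 (step 2): P = [7, 8];  Q = [1, 2]
  Insert 6 (step 3): P = [6, 8] / [7];  Q = [1, 2] / [3]
  Insert 2 (step 4): P = [2, 8] / [6] / [7];  Q = [1, 2] / [3] / [4]
  Insert 4 (step 5): P = [2, 4] / [6, 8] / [7];  Q = [1, 2] / [3, 5] / [4]
  Insert 5 (step 6): P = [2, 4, 5] / [6, 8] / [7];  Q = [1, 2, 6] / [3, 5] / [4]
  Insert 3 (step 7): P = [2, 3, 5] / [4, 8] / [6] / [7];  Q = [1, 2, 6] / [3, 5] / [4] / [7]
  Insert 1 (step 8): P = [1, 3, 5] / [2, 8] / [4] / [6] / [7];  Q = [1, 2, 6] / [3, 5] / [4] / [7] / [8]
Final shape: (3, 2, 1, 1, 1).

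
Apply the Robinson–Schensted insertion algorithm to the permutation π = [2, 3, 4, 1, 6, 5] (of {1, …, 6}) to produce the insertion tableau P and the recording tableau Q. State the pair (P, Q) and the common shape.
P = [1, 3, 4, 5] / [2, 6];  Q = [1, 2, 3, 5] / [4, 6];  common shape = (4, 2)

Row-insert the values π_1, π_2, … into P one at a time, bumping the leftmost entry strictly greater than the inserted value down to the next row. The recording tableau Q records, in position (i, j), the step at which that cell was added to P.
  Insert 2 (step 1): P = [2];  Q = [1]
  Insert 3 (step 2): P = [2, 3];  Q = [1, 2]
  Insert 4 (step 3): P = [2, 3, 4];  Q = [1, 2, 3]
  Insert 1 (step 4): P = [1, 3, 4] / [2];  Q = [1, 2, 3] / [4]
  Insert 6 (step 5): P = [1, 3, 4, 6] / [2];  Q = [1, 2, 3, 5] / [4]
  Insert 5 (step 6): P = [1, 3, 4, 5] / [2, 6];  Q = [1, 2, 3, 5] / [4, 6]
Final shape: (4, 2).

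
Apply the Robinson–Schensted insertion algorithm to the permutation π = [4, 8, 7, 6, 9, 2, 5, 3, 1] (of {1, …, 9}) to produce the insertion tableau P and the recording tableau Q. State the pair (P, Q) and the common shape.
P = [1, 3, 9] / [2, 5] / [4] / [6] / [7] / [8];  Q = [1, 2, 5] / [3, 7] / [4] / [6] / [8] / [9];  common shape = (3, 2, 1, 1, 1, 1)

Row-insert the values π_1, π_2, … into P one at a time, bumping the leftmost entry strictly greater than the inserted value down to the next row. The recording tableau Q records, in position (i, j), the step at which that cell was added to P.
  Insert 4 (step 1): P = [4];  Q = [1]
  Insert 8 (step 2): P = [4, 8];  Q = [1, 2]
  Insert 7 (step 3): P = [4, 7] / [8];  Q = [1, 2] / [3]
  Insert 6 (step 4): P = [4, 6] / [7] / [8];  Q = [1, 2] / [3] / [4]
  Insert 9 (step 5): P = [4, 6, 9] / [7] / [8];  Q = [1, 2, 5] / [3] / [4]
  Insert 2 (step 6): P = [2, 6, 9] / [4] / [7] / [8];  Q = [1, 2, 5] / [3] / [4] / [6]
  Insert 5 (step 7): P = [2, 5, 9] / [4, 6] / [7] / [8];  Q = [1, 2, 5] / [3, 7] / [4] / [6]
  Insert 3 (step 8): P = [2, 3, 9] / [4, 5] / [6] / [7] / [8];  Q = [1, 2, 5] / [3, 7] / [4] / [6] / [8]
  Insert 1 (step 9): P = [1, 3, 9] / [2, 5] / [4] / [6] / [7] / [8];  Q = [1, 2, 5] / [3, 7] / [4] / [6] / [8] / [9]
Final shape: (3, 2, 1, 1, 1, 1).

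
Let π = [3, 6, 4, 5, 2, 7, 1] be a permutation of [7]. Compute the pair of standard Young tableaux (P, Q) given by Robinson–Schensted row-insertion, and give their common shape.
P = [1, 4, 5, 7] / [2] / [3] / [6];  Q = [1, 2, 4, 6] / [3] / [5] / [7];  common shape = (4, 1, 1, 1)

Row-insert the values π_1, π_2, … into P one at a time, bumping the leftmost entry strictly greater than the inserted value down to the next row. The recording tableau Q records, in position (i, j), the step at which that cell was added to P.
  Insert 3 (step 1): P = [3];  Q = [1]
  Insert 6 (step 2): P = [3, 6];  Q = [1, 2]
  Insert 4 (step 3): P = [3, 4] / [6];  Q = [1, 2] / [3]
  Insert 5 (step 4): P = [3, 4, 5] / [6];  Q = [1, 2, 4] / [3]
  Insert 2 (step 5): P = [2, 4, 5] / [3] / [6];  Q = [1, 2, 4] / [3] / [5]
  Insert 7 (step 6): P = [2, 4, 5, 7] / [3] / [6];  Q = [1, 2, 4, 6] / [3] / [5]
  Insert 1 (step 7): P = [1, 4, 5, 7] / [2] / [3] / [6];  Q = [1, 2, 4, 6] / [3] / [5] / [7]
Final shape: (4, 1, 1, 1).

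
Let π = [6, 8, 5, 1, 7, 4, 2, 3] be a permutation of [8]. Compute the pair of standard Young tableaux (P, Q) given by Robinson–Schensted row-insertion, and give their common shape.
P = [1, 2, 3] / [4, 7] / [5, 8] / [6];  Q = [1, 2, 8] / [3, 5] / [4, 6] / [7];  common shape = (3, 2, 2, 1)

Row-insert the values π_1, π_2, … into P one at a time, bumping the leftmost entry strictly greater than the inserted value down to the next row. The recording tableau Q records, in position (i, j), the step at which that cell was added to P.
  Insert 6 (step 1): P = [6];  Q = [1]
  Insert 8 (step 2): P = [6, 8];  Q = [1, 2]
  Insert 5 (step 3): P = [5, 8] / [6];  Q = [1, 2] / [3]
  Insert 1 (step 4): P = [1, 8] / [5] / [6];  Q = [1, 2] / [3] / [4]
  Insert 7 (step 5): P = [1, 7] / [5, 8] / [6];  Q = [1, 2] / [3, 5] / [4]
  Insert 4 (step 6): P = [1, 4] / [5, 7] / [6, 8];  Q = [1, 2] / [3, 5] / [4, 6]
  Insert 2 (step 7): P = [1, 2] / [4, 7] / [5, 8] / [6];  Q = [1, 2] / [3, 5] / [4, 6] / [7]
  Insert 3 (step 8): P = [1, 2, 3] / [4, 7] / [5, 8] / [6];  Q = [1, 2, 8] / [3, 5] / [4, 6] / [7]
Final shape: (3, 2, 2, 1).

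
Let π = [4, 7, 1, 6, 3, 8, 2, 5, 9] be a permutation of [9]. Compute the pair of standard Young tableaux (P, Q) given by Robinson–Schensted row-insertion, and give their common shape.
P = [1, 2, 5, 9] / [3, 6, 8] / [4] / [7];  Q = [1, 2, 6, 9] / [3, 4, 8] / [5] / [7];  common shape = (4, 3, 1, 1)

Row-insert the values π_1, π_2, … into P one at a time, bumping the leftmost entry strictly greater than the inserted value down to the next row. The recording tableau Q records, in position (i, j), the step at which that cell was added to P.
  Insert 4 (step 1): P = [4];  Q = [1]
  Insert 7 (step 2): P = [4, 7];  Q = [1, 2]
  Insert 1 (step 3): P = [1, 7] / [4];  Q = [1, 2] / [3]
  Insert 6 (step 4): P = [1, 6] / [4, 7];  Q = [1, 2] / [3, 4]
  Insert 3 (step 5): P = [1, 3] / [4, 6] / [7];  Q = [1, 2] / [3, 4] / [5]
  Insert 8 (step 6): P = [1, 3, 8] / [4, 6] / [7];  Q = [1, 2, 6] / [3, 4] / [5]
  Insert 2 (step 7): P = [1, 2, 8] / [3, 6] / [4] / [7];  Q = [1, 2, 6] / [3, 4] / [5] / [7]
  Insert 5 (step 8): P = [1, 2, 5] / [3, 6, 8] / [4] / [7];  Q = [1, 2, 6] / [3, 4, 8] / [5] / [7]
  Insert 9 (step 9): P = [1, 2, 5, 9] / [3, 6, 8] / [4] / [7];  Q = [1, 2, 6, 9] / [3, 4, 8] / [5] / [7]
Final shape: (4, 3, 1, 1).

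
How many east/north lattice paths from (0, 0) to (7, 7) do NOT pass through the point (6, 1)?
Number of paths = 3383

Total paths from (0, 0) to (7, 7): C(14, 7) = 3432. Paths through (6, 1): (paths (0, 0) → (6, 1)) × (paths (6, 1) → (7, 7)) = C(7, 6) · C(7, 1) = 7 · 7 = 49. Avoidance count = 3432 − 49 = 3383.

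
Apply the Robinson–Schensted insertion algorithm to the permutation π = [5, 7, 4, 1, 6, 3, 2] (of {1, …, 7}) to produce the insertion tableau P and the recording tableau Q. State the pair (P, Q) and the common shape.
P = [1, 2] / [3, 6] / [4, 7] / [5];  Q = [1, 2] / [3, 5] / [4, 6] / [7];  common shape = (2, 2, 2, 1)

Row-insert the values π_1, π_2, … into P one at a time, bumping the leftmost entry strictly greater than the inserted value down to the next row. The recording tableau Q records, in position (i, j), the step at which that cell was added to P.
  Insert 5 (step 1): P = [5];  Q = [1]
  Insert 7 (step 2): P = [5, 7];  Q = [1, 2]
  Insert 4 (step 3): P = [4, 7] / [5];  Q = [1, 2] / [3]
  Insert 1 (step 4): P = [1, 7] / [4] / [5];  Q = [1, 2] / [3] / [4]
  Insert 6 (step 5): P = [1, 6] / [4, 7] / [5];  Q = [1, 2] / [3, 5] / [4]
  Insert 3 (step 6): P = [1, 3] / [4, 6] / [5, 7];  Q = [1, 2] / [3, 5] / [4, 6]
  Insert 2 (step 7): P = [1, 2] / [3, 6] / [4, 7] / [5];  Q = [1, 2] / [3, 5] / [4, 6] / [7]
Final shape: (2, 2, 2, 1).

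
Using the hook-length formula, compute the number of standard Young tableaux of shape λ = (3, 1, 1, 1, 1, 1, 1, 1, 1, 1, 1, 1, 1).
# SYT of shape (3, 1, 1, 1, 1, 1, 1, 1, 1, 1, 1, 1, 1) = 91

Hook-length formula: f^λ = n! / Π hook(c), product over all cells c of the Young diagram. For λ = (3, 1, 1, 1, 1, 1, 1, 1, 1, 1, 1, 1, 1), n = 15 boxes. Hook lengths by row (left-to-right, top-to-bottom): [15, 2, 1]; [12]; [11]; [10]; [9]; [8]; [7]; [6]; [5]; [4]; [3]; [2]; [1]. Product of hooks = 14370048000. So f^λ = 15! / 14370048000 = 1307674368000 / 14370048000 = 91.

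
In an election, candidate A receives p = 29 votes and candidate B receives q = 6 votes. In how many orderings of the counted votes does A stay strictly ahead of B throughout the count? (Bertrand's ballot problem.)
Strict-lead orderings = 1066648

Total orderings of the 35 votes with 29 for A: C(35, 29) = 1623160. By the Bertrand ballot formula (Cycle Lemma / reflection principle), the number of orderings in which A is strictly ahead of B throughout is (p − q)/(p + q) · C(p + q, p) = (29 − 6)/(29 + 6) · 1623160 = 1066648.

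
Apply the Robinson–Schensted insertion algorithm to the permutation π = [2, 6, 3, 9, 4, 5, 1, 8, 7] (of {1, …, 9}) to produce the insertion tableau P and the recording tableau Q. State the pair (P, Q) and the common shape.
P = [1, 3, 4, 5, 7] / [2, 8] / [6, 9];  Q = [1, 2, 4, 6, 8] / [3, 5] / [7, 9];  common shape = (5, 2, 2)

Row-insert the values π_1, π_2, … into P one at a time, bumping the leftmost entry strictly greater than the inserted value down to the next row. The recording tableau Q records, in position (i, j), the step at which that cell was added to P.
  Insert 2 (step 1): P = [2];  Q = [1]
  Insert 6 (step 2): P = [2, 6];  Q = [1, 2]
  Insert 3 (step 3): P = [2, 3] / [6];  Q = [1, 2] / [3]
  Insert 9 (step 4): P = [2, 3, 9] / [6];  Q = [1, 2, 4] / [3]
  Insert 4 (step 5): P = [2, 3, 4] / [6, 9];  Q = [1, 2, 4] / [3, 5]
  Insert 5 (step 6): P = [2, 3, 4, 5] / [6, 9];  Q = [1, 2, 4, 6] / [3, 5]
  Insert 1 (step 7): P = [1, 3, 4, 5] / [2, 9] / [6];  Q = [1, 2, 4, 6] / [3, 5] / [7]
  Insert 8 (step 8): P = [1, 3, 4, 5, 8] / [2, 9] / [6];  Q = [1, 2, 4, 6, 8] / [3, 5] / [7]
  Insert 7 (step 9): P = [1, 3, 4, 5, 7] / [2, 8] / [6, 9];  Q = [1, 2, 4, 6, 8] / [3, 5] / [7, 9]
Final shape: (5, 2, 2).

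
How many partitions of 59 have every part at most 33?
p(59, parts ≤ 33) = 822524

Use the recurrence p(n, m) = p(n, m−1) + p(n−m, m): either the largest part is < m (count p(n, m−1)) or the largest part is exactly m (remove one copy of m, count p(n−m, m)). With p(0, ·) = 1 this gives p(59, parts ≤ 33) = 822524. (By conjugating Young diagrams, this also counts partitions of 59 into at most 33 parts.)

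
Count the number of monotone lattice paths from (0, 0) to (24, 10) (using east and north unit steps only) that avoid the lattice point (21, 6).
Number of paths = 120767790

Total paths from (0, 0) to (24, 10): C(34, 24) = 131128140. Paths through (21, 6): (paths (0, 0) → (21, 6)) × (paths (21, 6) → (24, 10)) = C(27, 21) · C(7, 3) = 296010 · 35 = 10360350. Avoidance count = 131128140 − 10360350 = 120767790.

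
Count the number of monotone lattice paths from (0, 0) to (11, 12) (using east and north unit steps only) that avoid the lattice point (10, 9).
Number of paths = 982566

Total paths from (0, 0) to (11, 12): C(23, 11) = 1352078. Paths through (10, 9): (paths (0, 0) → (10, 9)) × (paths (10, 9) → (11, 12)) = C(19, 10) · C(4, 1) = 92378 · 4 = 369512. Avoidance count = 1352078 − 369512 = 982566.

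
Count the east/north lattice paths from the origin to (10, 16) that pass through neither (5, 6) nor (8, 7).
Number of paths = 3672064

Inclusion–exclusion. Total paths: C(26, 10) = 5311735. Through P₁: C(11, 5)·C(15, 5) = 1387386. Through P₂: C(15, 8)·C(11, 2) = 353925. Since P₁ is strictly southwest of P₂, a monotone path through both must visit P₁ then P₂; paths through both = C(11, 5)·C(4, 3)·C(11, 2) = 101640. Avoid both = 5311735 − 1387386 − 353925 + 101640 = 3672064.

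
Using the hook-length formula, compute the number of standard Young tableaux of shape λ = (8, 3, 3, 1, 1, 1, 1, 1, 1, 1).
# SYT of shape (8, 3, 3, 1, 1, 1, 1, 1, 1, 1) = 52284960

Hook-length formula: f^λ = n! / Π hook(c), product over all cells c of the Young diagram. For λ = (8, 3, 3, 1, 1, 1, 1, 1, 1, 1), n = 21 boxes. Hook lengths by row (left-to-right, top-to-bottom): [17, 9, 8, 5, 4, 3, 2, 1]; [11, 3, 2]; [10, 2, 1]; [7]; [6]; [5]; [4]; [3]; [2]; [1]. Product of hooks = 977163264000. So f^λ = 21! / 977163264000 = 51090942171709440000 / 977163264000 = 52284960.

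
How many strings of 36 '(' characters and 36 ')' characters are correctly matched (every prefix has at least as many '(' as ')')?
C_36 = 11959798385860453492

These balanced parentheses are counted by the Catalan number C_n = (1/(n + 1)) · C(2n, n). For n = 36: C_36 = (1/37) · C(72, 36) = 442512540276836779204/37 = 11959798385860453492.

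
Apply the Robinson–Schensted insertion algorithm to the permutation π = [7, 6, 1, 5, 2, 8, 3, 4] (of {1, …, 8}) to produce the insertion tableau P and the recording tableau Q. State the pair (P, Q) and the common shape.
P = [1, 2, 3, 4] / [5, 8] / [6] / [7];  Q = [1, 4, 6, 8] / [2, 7] / [3] / [5];  common shape = (4, 2, 1, 1)

Row-insert the values π_1, π_2, … into P one at a time, bumping the leftmost entry strictly greater than the inserted value down to the next row. The recording tableau Q records, in position (i, j), the step at which that cell was added to P.
  Insert 7 (step 1): P = [7];  Q = [1]
  Insert 6 (step 2): P = [6] / [7];  Q = [1] / [2]
  Insert 1 (step 3): P = [1] / [6] / [7];  Q = [1] / [2] / [3]
  Insert 5 (step 4): P = [1, 5] / [6] / [7];  Q = [1, 4] / [2] / [3]
  Insert 2 (step 5): P = [1, 2] / [5] / [6] / [7];  Q = [1, 4] / [2] / [3] / [5]
  Insert 8 (step 6): P = [1, 2, 8] / [5] / [6] / [7];  Q = [1, 4, 6] / [2] / [3] / [5]
  Insert 3 (step 7): P = [1, 2, 3] / [5, 8] / [6] / [7];  Q = [1, 4, 6] / [2, 7] / [3] / [5]
  Insert 4 (step 8): P = [1, 2, 3, 4] / [5, 8] / [6] / [7];  Q = [1, 4, 6, 8] / [2, 7] / [3] / [5]
Final shape: (4, 2, 1, 1).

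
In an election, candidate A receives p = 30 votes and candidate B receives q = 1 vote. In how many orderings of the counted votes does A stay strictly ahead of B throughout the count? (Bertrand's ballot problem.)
Strict-lead orderings = 29

Total orderings of the 31 votes with 30 for A: C(31, 30) = 31. By the Bertrand ballot formula (Cycle Lemma / reflection principle), the number of orderings in which A is strictly ahead of B throughout is (p − q)/(p + q) · C(p + q, p) = (30 − 1)/(30 + 1) · 31 = 29.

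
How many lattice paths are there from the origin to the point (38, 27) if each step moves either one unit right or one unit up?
Number of paths = 1448194831602515360

A monotone lattice path from (0, 0) to (38, 27) consists of 38 east steps and 27 north steps in some order, so it is determined by which 38 of the 65 steps are east. The count is C(65, 38) = 1448194831602515360.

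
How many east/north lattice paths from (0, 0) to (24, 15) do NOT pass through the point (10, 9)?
Number of paths = 21560269380

Total paths from (0, 0) to (24, 15): C(39, 24) = 25140840660. Paths through (10, 9): (paths (0, 0) → (10, 9)) × (paths (10, 9) → (24, 15)) = C(19, 10) · C(20, 14) = 92378 · 38760 = 3580571280. Avoidance count = 25140840660 − 3580571280 = 21560269380.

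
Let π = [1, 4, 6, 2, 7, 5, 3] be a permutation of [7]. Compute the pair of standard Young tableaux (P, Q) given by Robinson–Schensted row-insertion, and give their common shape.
P = [1, 2, 3, 7] / [4, 5] / [6];  Q = [1, 2, 3, 5] / [4, 6] / [7];  common shape = (4, 2, 1)

Row-insert the values π_1, π_2, … into P one at a time, bumping the leftmost entry strictly greater than the inserted value down to the next row. The recording tableau Q records, in position (i, j), the step at which that cell was added to P.
  Insert 1 (step 1): P = [1];  Q = [1]
  Insert 4 (step 2): P = [1, 4];  Q = [1, 2]
  Insert 6 (step 3): P = [1, 4, 6];  Q = [1, 2, 3]
  Insert 2 (step 4): P = [1, 2, 6] / [4];  Q = [1, 2, 3] / [4]
  Insert 7 (step 5): P = [1, 2, 6, 7] / [4];  Q = [1, 2, 3, 5] / [4]
  Insert 5 (step 6): P = [1, 2, 5, 7] / [4, 6];  Q = [1, 2, 3, 5] / [4, 6]
  Insert 3 (step 7): P = [1, 2, 3, 7] / [4, 5] / [6];  Q = [1, 2, 3, 5] / [4, 6] / [7]
Final shape: (4, 2, 1).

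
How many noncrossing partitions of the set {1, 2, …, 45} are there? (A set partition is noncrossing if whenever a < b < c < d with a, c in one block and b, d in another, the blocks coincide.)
C_45 = 2257117854077248073253720

These noncrossing partitions are counted by the Catalan number C_n = (1/(n + 1)) · C(2n, n). For n = 45: C_45 = (1/46) · C(90, 45) = 103827421287553411369671120/46 = 2257117854077248073253720.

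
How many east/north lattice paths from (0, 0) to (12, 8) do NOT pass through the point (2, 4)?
Number of paths = 110955

Total paths from (0, 0) to (12, 8): C(20, 12) = 125970. Paths through (2, 4): (paths (0, 0) → (2, 4)) × (paths (2, 4) → (12, 8)) = C(6, 2) · C(14, 10) = 15 · 1001 = 15015. Avoidance count = 125970 − 15015 = 110955.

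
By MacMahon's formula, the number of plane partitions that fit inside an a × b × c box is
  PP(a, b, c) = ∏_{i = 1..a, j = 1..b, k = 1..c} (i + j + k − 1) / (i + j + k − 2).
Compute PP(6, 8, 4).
PP(6, 8, 4) = 90474964580

Evaluate the triple product over i = 1..6, j = 1..8, k = 1..4. The factors are (2/1) · (3/2) · (4/3) · (5/4) · (3/2) · (4/3) · (5/4) · (6/5) · … (192 factors total). The numerators and denominators telescope so the product is an integer; carrying out the multiplication exactly gives PP(6, 8, 4) = 90474964580.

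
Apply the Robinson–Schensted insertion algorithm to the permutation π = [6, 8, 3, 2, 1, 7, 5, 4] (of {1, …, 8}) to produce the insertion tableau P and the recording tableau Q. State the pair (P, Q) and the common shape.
P = [1, 4] / [2, 5] / [3, 7] / [6, 8];  Q = [1, 2] / [3, 6] / [4, 7] / [5, 8];  common shape = (2, 2, 2, 2)

Row-insert the values π_1, π_2, … into P one at a time, bumping the leftmost entry strictly greater than the inserted value down to the next row. The recording tableau Q records, in position (i, j), the step at which that cell was added to P.
  Insert 6 (step 1): P = [6];  Q = [1]
  Insert 8 (step 2): P = [6, 8];  Q = [1, 2]
  Insert 3 (step 3): P = [3, 8] / [6];  Q = [1, 2] / [3]
  Insert 2 (step 4): P = [2, 8] / [3] / [6];  Q = [1, 2] / [3] / [4]
  Insert 1 (step 5): P = [1, 8] / [2] / [3] / [6];  Q = [1, 2] / [3] / [4] / [5]
  Insert 7 (step 6): P = [1, 7] / [2, 8] / [3] / [6];  Q = [1, 2] / [3, 6] / [4] / [5]
  Insert 5 (step 7): P = [1, 5] / [2, 7] / [3, 8] / [6];  Q = [1, 2] / [3, 6] / [4, 7] / [5]
  Insert 4 (step 8): P = [1, 4] / [2, 5] / [3, 7] / [6, 8];  Q = [1, 2] / [3, 6] / [4, 7] / [5, 8]
Final shape: (2, 2, 2, 2).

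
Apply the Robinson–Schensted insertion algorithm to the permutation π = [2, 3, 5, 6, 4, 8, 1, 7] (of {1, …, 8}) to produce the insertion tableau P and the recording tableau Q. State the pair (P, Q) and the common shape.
P = [1, 3, 4, 6, 7] / [2, 8] / [5];  Q = [1, 2, 3, 4, 6] / [5, 8] / [7];  common shape = (5, 2, 1)

Row-insert the values π_1, π_2, … into P one at a time, bumping the leftmost entry strictly greater than the inserted value down to the next row. The recording tableau Q records, in position (i, j), the step at which that cell was added to P.
  Insert 2 (step 1): P = [2];  Q = [1]
  Insert 3 (step 2): P = [2, 3];  Q = [1, 2]
  Insert 5 (step 3): P = [2, 3, 5];  Q = [1, 2, 3]
  Insert 6 (step 4): P = [2, 3, 5, 6];  Q = [1, 2, 3, 4]
  Insert 4 (step 5): P = [2, 3, 4, 6] / [5];  Q = [1, 2, 3, 4] / [5]
  Insert 8 (step 6): P = [2, 3, 4, 6, 8] / [5];  Q = [1, 2, 3, 4, 6] / [5]
  Insert 1 (step 7): P = [1, 3, 4, 6, 8] / [2] / [5];  Q = [1, 2, 3, 4, 6] / [5] / [7]
  Insert 7 (step 8): P = [1, 3, 4, 6, 7] / [2, 8] / [5];  Q = [1, 2, 3, 4, 6] / [5, 8] / [7]
Final shape: (5, 2, 1).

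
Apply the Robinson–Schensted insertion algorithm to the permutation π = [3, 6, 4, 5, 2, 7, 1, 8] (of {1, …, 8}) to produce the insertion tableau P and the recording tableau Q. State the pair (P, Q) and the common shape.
P = [1, 4, 5, 7, 8] / [2] / [3] / [6];  Q = [1, 2, 4, 6, 8] / [3] / [5] / [7];  common shape = (5, 1, 1, 1)

Row-insert the values π_1, π_2, … into P one at a time, bumping the leftmost entry strictly greater than the inserted value down to the next row. The recording tableau Q records, in position (i, j), the step at which that cell was added to P.
  Insert 3 (step 1): P = [3];  Q = [1]
  Insert 6 (step 2): P = [3, 6];  Q = [1, 2]
  Insert 4 (step 3): P = [3, 4] / [6];  Q = [1, 2] / [3]
  Insert 5 (step 4): P = [3, 4, 5] / [6];  Q = [1, 2, 4] / [3]
  Insert 2 (step 5): P = [2, 4, 5] / [3] / [6];  Q = [1, 2, 4] / [3] / [5]
  Insert 7 (step 6): P = [2, 4, 5, 7] / [3] / [6];  Q = [1, 2, 4, 6] / [3] / [5]
  Insert 1 (step 7): P = [1, 4, 5, 7] / [2] / [3] / [6];  Q = [1, 2, 4, 6] / [3] / [5] / [7]
  Insert 8 (step 8): P = [1, 4, 5, 7, 8] / [2] / [3] / [6];  Q = [1, 2, 4, 6, 8] / [3] / [5] / [7]
Final shape: (5, 1, 1, 1).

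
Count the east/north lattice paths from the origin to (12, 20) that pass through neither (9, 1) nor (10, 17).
Number of paths = 141416290

Inclusion–exclusion. Total paths: C(32, 12) = 225792840. Through P₁: C(10, 9)·C(22, 3) = 15400. Through P₂: C(27, 10)·C(5, 2) = 84362850. Since P₁ is strictly southwest of P₂, a monotone path through both must visit P₁ then P₂; paths through both = C(10, 9)·C(17, 1)·C(5, 2) = 1700. Avoid both = 225792840 − 15400 − 84362850 + 1700 = 141416290.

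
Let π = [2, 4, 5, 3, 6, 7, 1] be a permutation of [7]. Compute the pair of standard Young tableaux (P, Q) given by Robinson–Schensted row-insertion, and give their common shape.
P = [1, 3, 5, 6, 7] / [2] / [4];  Q = [1, 2, 3, 5, 6] / [4] / [7];  common shape = (5, 1, 1)

Row-insert the values π_1, π_2, … into P one at a time, bumping the leftmost entry strictly greater than the inserted value down to the next row. The recording tableau Q records, in position (i, j), the step at which that cell was added to P.
  Insert 2 (step 1): P = [2];  Q = [1]
  Insert 4 (step 2): P = [2, 4];  Q = [1, 2]
  Insert 5 (step 3): P = [2, 4, 5];  Q = [1, 2, 3]
  Insert 3 (step 4): P = [2, 3, 5] / [4];  Q = [1, 2, 3] / [4]
  Insert 6 (step 5): P = [2, 3, 5, 6] / [4];  Q = [1, 2, 3, 5] / [4]
  Insert 7 (step 6): P = [2, 3, 5, 6, 7] / [4];  Q = [1, 2, 3, 5, 6] / [4]
  Insert 1 (step 7): P = [1, 3, 5, 6, 7] / [2] / [4];  Q = [1, 2, 3, 5, 6] / [4] / [7]
Final shape: (5, 1, 1).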